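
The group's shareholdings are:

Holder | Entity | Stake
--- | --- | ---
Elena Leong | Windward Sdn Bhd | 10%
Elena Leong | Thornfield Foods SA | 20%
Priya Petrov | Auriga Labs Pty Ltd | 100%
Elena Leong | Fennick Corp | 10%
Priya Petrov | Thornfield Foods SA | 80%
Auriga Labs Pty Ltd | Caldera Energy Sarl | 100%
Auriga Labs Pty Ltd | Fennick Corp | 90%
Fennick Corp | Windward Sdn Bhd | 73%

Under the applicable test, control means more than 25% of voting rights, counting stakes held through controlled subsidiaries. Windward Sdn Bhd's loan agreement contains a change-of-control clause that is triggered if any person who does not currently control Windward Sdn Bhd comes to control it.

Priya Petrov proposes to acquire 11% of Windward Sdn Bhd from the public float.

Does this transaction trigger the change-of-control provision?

The purchase changes only Priya's holdings, so Priya is the only person who could newly come to control Windward.
Priya holds 100% of Auriga, so Priya controls Auriga.
Auriga holds 90% of Fennick, so Priya controls Fennick.
Fennick holds 73% of Windward, so Priya controls Windward.
So Priya already controls Windward before the transaction.
After the purchase, Priya holds 11% of Windward directly.
Priya controlled Windward already, so this is not a new person acquiring control; every other person's position is unchanged or reduced.
No new person acquires control, so the clause is not triggered.

No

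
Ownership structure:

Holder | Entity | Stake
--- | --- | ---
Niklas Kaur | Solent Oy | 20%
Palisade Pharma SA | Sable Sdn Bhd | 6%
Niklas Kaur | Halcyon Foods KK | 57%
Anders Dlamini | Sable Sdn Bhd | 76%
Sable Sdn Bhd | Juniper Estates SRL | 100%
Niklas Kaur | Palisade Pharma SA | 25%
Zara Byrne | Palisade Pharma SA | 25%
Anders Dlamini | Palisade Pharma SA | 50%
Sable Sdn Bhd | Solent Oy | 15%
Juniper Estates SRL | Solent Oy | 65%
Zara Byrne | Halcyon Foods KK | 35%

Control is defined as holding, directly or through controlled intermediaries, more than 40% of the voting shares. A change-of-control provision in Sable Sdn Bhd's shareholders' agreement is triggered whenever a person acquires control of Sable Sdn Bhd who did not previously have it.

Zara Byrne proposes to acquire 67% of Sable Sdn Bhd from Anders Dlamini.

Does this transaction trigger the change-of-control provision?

The purchase adds only to Zara's holdings (Anders's stake shrinks), so Zara is the only person who could newly come to control Sable.
Zara's largest direct stake is 35% in Halcyon, which does not meet the threshold, so Zara controls no company.
Neither Zara nor any entity Zara controls holds any voting interest in Sable.
So before the transaction, Zara does not control Sable.
After the purchase, Zara holds 67% of Sable directly, and Anders's stake falls to 9%.
Zara holds 67% of Sable, so Zara controls Sable.
Zara did not control Sable before and does after, so the clause is triggered.

Yes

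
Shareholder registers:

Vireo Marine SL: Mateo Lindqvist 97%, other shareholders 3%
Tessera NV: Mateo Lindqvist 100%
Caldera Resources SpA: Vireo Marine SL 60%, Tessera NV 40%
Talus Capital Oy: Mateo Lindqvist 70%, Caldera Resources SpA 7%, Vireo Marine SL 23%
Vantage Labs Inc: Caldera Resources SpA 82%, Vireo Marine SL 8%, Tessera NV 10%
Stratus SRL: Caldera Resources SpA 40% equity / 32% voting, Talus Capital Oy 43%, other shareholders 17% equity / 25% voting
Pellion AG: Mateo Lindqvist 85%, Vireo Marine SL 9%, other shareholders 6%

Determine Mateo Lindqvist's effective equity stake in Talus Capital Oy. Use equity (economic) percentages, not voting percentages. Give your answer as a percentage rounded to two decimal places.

Mateo reaches Talus along 4 paths.
Direct stake: 70% = 70%.
Via Vireo → Caldera: 97% × 60% × 7% = 4.074%.
Via Tessera → Caldera: 100% × 40% × 7% = 2.8%.
Via Vireo: 97% × 23% = 22.31%.
Total: 70% + 4.074% + 2.8% + 22.31% = 99.184%.
Rounded: 99.18%.

99.18%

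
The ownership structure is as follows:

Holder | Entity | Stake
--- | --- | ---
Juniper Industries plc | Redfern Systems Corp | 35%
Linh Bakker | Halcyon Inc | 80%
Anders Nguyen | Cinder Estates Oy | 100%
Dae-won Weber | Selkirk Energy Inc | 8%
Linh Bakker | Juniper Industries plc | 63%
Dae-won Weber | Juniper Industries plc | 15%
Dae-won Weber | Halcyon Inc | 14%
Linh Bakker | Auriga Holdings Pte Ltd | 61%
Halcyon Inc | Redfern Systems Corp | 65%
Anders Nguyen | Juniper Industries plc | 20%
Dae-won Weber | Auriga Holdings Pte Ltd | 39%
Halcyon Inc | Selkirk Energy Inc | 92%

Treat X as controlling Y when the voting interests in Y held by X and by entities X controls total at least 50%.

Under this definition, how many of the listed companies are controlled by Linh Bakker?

Linh holds 61% of Auriga, so Linh controls Auriga.
Linh holds 63% of Juniper, so Linh controls Juniper.
Linh holds 80% of Halcyon, so Linh controls Halcyon.
Juniper and Halcyon together hold 35% + 65% = 100% of Redfern, so Linh controls Redfern.
Halcyon holds 92% of Selkirk, so Linh controls Selkirk.
No other company's threshold is met.
Linh controls 5 companies.

5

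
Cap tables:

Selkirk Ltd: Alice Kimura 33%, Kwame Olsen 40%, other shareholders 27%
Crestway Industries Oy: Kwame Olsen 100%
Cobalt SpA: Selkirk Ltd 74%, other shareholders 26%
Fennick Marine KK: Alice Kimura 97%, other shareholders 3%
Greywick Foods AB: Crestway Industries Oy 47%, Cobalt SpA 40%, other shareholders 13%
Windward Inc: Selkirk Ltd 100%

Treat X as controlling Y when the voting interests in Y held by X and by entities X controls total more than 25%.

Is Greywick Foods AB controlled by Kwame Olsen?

Kwame holds 100% of Crestway, so Kwame controls Crestway.
Kwame holds 40% of Selkirk, so Kwame controls Selkirk.
Selkirk holds 74% of Cobalt, so Kwame controls Cobalt.
Crestway and Cobalt together hold 47% + 40% = 87% of Greywick, so Kwame controls Greywick.

Yes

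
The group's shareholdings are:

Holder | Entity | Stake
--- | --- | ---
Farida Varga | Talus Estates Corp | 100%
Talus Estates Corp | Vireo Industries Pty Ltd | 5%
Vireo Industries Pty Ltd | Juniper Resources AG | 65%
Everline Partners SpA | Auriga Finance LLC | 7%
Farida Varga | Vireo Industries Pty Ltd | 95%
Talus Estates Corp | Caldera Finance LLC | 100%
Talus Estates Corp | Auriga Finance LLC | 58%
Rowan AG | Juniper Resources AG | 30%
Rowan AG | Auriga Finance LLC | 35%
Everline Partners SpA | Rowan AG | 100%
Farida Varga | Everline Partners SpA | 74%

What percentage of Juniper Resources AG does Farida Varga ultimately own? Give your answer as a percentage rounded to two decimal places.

87.20%

Farida reaches Juniper along 3 paths.
Via Everline → Rowan: 74% × 100% × 30% = 22.2%.
Via Vireo: 95% × 65% = 61.75%.
Via Talus → Vireo: 100% × 5% × 65% = 3.25%.
Total: 22.2% + 61.75% + 3.25% = 87.2%.
Rounded: 87.20%.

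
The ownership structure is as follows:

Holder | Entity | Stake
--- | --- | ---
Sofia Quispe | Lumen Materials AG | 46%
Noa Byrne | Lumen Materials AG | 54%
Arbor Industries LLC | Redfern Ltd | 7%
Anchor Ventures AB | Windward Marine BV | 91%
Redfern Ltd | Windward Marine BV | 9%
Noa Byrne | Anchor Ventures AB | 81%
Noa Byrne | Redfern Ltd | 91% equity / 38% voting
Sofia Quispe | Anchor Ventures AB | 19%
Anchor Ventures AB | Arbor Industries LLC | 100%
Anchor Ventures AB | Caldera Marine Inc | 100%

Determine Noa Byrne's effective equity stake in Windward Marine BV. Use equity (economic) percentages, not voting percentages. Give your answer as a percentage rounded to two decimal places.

Noa reaches Windward along 3 paths.
Via Redfern: 91% × 9% = 8.19%.
Via Anchor → Arbor → Redfern: 81% × 100% × 7% × 9% = 0.5103%.
Via Anchor: 81% × 91% = 73.71%.
Total: 8.19% + 0.5103% + 73.71% = 82.4103%.
Rounded: 82.41%.

82.41%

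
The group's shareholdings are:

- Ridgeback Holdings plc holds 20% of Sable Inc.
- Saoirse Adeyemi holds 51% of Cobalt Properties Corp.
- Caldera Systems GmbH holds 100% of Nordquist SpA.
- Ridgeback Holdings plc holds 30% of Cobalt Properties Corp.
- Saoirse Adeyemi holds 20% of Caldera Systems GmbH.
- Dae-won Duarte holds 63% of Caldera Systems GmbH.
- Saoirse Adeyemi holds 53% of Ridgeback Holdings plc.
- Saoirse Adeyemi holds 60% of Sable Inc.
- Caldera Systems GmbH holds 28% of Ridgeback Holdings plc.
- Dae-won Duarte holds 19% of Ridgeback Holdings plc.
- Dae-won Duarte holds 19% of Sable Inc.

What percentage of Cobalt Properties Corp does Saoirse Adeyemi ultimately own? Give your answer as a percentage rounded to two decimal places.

Saoirse reaches Cobalt along 3 paths.
Via Ridgeback: 53% × 30% = 15.9%.
Via Caldera → Ridgeback: 20% × 28% × 30% = 1.68%.
Direct stake: 51% = 51%.
Total: 15.9% + 1.68% + 51% = 68.58%.

68.58%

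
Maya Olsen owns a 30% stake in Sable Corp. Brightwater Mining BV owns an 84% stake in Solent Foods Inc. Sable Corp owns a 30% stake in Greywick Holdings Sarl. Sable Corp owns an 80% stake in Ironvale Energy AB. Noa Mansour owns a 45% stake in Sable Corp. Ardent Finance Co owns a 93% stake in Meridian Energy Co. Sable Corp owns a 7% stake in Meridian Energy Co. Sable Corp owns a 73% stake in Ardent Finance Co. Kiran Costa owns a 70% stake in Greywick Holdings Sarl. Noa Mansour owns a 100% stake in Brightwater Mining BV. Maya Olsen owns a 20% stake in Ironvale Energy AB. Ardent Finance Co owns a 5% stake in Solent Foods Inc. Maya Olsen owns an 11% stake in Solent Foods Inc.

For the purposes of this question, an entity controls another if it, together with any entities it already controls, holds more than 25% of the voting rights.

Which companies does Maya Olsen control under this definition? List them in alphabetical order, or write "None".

Ardent Finance Co, Greywick Holdings Sarl, Ironvale Energy AB, Meridian Energy Co, Sable Corp

Maya holds 30% of Sable, so Maya controls Sable.
Sable holds 73% of Ardent, so Maya controls Ardent.
Sable holds 30% of Greywick, so Maya controls Greywick.
Sable and Maya together hold 80% + 20% = 100% of Ironvale, so Maya controls Ironvale.
Sable and Ardent together hold 7% + 93% = 100% of Meridian, so Maya controls Meridian.
No other company's threshold is met.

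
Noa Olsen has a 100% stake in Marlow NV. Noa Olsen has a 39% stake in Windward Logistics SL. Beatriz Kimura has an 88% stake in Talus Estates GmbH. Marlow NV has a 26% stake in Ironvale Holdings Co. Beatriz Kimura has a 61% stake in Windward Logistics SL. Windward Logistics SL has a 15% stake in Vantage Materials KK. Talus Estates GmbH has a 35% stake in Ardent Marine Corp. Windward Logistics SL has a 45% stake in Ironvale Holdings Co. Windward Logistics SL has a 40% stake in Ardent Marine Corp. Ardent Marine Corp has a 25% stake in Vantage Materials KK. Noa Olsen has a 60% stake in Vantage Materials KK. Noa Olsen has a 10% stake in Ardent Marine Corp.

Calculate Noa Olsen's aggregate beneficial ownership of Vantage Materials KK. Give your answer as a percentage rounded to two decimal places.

72.25%

Noa reaches Vantage along 4 paths.
Via Windward: 39% × 15% = 5.85%.
Via Windward → Ardent: 39% × 40% × 25% = 3.9%.
Via Ardent: 10% × 25% = 2.5%.
Direct stake: 60% = 60%.
Total: 5.85% + 3.9% + 2.5% + 60% = 72.25%.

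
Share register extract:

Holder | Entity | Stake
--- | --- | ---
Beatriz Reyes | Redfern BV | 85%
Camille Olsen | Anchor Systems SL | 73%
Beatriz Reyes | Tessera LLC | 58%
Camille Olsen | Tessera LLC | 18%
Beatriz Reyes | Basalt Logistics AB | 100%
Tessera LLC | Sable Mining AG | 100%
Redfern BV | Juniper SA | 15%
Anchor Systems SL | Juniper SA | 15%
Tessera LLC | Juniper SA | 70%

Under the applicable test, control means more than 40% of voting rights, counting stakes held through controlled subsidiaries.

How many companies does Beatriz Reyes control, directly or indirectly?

Beatriz holds 58% of Tessera, so Beatriz controls Tessera.
Beatriz holds 85% of Redfern, so Beatriz controls Redfern.
Beatriz holds 100% of Basalt, so Beatriz controls Basalt.
Redfern and Tessera together hold 15% + 70% = 85% of Juniper, so Beatriz controls Juniper.
Tessera holds 100% of Sable, so Beatriz controls Sable.
No other company's threshold is met.
Beatriz controls 5 companies.

5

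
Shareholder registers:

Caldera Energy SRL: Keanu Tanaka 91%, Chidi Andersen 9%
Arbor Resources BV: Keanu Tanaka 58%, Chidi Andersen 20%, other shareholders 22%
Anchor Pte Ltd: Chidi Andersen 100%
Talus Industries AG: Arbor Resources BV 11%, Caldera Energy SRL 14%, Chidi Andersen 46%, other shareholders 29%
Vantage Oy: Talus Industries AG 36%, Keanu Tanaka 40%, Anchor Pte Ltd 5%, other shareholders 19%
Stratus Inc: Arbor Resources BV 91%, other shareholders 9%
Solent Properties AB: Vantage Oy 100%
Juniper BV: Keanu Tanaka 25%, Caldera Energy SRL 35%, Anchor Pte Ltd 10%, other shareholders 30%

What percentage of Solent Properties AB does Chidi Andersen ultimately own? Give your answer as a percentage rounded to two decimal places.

Chidi reaches Solent along 4 paths.
Via Arbor → Talus → Vantage: 20% × 11% × 36% × 100% = 0.792%.
Via Caldera → Talus → Vantage: 9% × 14% × 36% × 100% = 0.4536%.
Via Talus → Vantage: 46% × 36% × 100% = 16.56%.
Via Anchor → Vantage: 100% × 5% × 100% = 5%.
Total: 0.792% + 0.4536% + 16.56% + 5% = 22.8056%.
Rounded: 22.81%.

22.81%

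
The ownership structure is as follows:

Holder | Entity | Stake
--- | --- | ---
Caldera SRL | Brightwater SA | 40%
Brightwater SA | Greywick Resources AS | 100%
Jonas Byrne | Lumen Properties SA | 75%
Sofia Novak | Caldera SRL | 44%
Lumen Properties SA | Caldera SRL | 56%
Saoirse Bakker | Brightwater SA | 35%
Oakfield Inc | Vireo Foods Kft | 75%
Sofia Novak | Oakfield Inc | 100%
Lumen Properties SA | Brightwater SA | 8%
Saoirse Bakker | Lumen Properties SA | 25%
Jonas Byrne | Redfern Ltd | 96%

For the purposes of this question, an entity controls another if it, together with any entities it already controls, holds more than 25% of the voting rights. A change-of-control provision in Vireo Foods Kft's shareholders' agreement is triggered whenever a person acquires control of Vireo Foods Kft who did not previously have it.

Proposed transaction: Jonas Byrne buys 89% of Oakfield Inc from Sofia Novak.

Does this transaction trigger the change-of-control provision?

Yes

The purchase adds only to Jonas's holdings (Sofia's stake shrinks), so Jonas is the only person who could newly come to control Vireo.
Jonas holds 75% of Lumen, so Jonas controls Lumen.
Lumen holds 56% of Caldera, so Jonas controls Caldera.
Jonas holds 96% of Redfern, so Jonas controls Redfern.
Caldera and Lumen together hold 40% + 8% = 48% of Brightwater, so Jonas controls Brightwater.
Brightwater holds 100% of Greywick, so Jonas controls Greywick.
Neither Jonas nor any entity Jonas controls holds any voting interest in Vireo.
So before the transaction, Jonas does not control Vireo.
After the purchase, Jonas holds 89% of Oakfield directly, and Sofia's stake falls to 11%.
Jonas holds 89% of Oakfield, so Jonas controls Oakfield.
Oakfield holds 75% of Vireo, so Jonas controls Vireo.
Jonas did not control Vireo before and does after, so the clause is triggered.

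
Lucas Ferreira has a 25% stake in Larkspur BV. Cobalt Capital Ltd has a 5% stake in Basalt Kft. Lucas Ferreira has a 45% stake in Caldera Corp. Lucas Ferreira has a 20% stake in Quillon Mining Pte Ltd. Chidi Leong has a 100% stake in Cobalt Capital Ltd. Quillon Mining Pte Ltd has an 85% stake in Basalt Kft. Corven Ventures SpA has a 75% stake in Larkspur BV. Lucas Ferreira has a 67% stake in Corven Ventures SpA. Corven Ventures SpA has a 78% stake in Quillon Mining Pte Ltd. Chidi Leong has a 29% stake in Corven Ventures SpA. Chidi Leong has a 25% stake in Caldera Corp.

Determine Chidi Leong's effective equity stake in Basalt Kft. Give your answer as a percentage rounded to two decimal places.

24.23%

Chidi reaches Basalt along 2 paths.
Via Corven → Quillon: 29% × 78% × 85% = 19.227%.
Via Cobalt: 100% × 5% = 5%.
Total: 19.227% + 5% = 24.227%.
Rounded: 24.23%.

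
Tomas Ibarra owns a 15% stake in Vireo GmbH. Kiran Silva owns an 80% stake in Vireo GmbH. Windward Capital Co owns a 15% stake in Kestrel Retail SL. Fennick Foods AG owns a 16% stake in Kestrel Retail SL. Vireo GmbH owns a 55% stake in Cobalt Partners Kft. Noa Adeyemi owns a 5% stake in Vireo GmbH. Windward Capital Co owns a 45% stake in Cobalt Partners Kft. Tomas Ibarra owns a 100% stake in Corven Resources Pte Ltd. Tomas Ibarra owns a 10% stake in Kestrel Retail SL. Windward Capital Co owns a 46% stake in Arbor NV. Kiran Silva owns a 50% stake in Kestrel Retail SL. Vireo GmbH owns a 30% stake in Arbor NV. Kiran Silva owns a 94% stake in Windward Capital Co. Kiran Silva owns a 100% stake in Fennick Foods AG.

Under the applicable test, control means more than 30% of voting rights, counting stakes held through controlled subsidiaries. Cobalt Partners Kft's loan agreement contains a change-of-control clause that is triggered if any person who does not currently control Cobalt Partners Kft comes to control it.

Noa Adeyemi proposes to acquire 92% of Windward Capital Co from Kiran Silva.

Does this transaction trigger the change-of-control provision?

Yes

The purchase adds only to Noa's holdings (Kiran's stake shrinks), so Noa is the only person who could newly come to control Cobalt.
Noa's largest direct stake is 5% in Vireo, which does not meet the threshold, so Noa controls no company.
Neither Noa nor any entity Noa controls holds any voting interest in Cobalt.
So before the transaction, Noa does not control Cobalt.
After the purchase, Noa holds 92% of Windward directly, and Kiran's stake falls to 2%.
Noa holds 92% of Windward, so Noa controls Windward.
Windward holds 45% of Cobalt, so Noa controls Cobalt.
Noa did not control Cobalt before and does after, so the clause is triggered.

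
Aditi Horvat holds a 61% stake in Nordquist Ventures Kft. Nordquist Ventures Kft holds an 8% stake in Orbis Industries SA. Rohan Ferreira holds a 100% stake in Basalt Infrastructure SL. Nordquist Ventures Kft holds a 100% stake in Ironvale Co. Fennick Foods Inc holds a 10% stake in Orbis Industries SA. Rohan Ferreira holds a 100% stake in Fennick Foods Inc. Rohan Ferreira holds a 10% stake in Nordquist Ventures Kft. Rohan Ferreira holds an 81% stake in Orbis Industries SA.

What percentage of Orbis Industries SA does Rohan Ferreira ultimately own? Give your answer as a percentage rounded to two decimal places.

Rohan reaches Orbis along 3 paths.
Direct stake: 81% = 81%.
Via Nordquist: 10% × 8% = 0.8%.
Via Fennick: 100% × 10% = 10%.
Total: 81% + 0.8% + 10% = 91.8%.
Rounded: 91.80%.

91.80%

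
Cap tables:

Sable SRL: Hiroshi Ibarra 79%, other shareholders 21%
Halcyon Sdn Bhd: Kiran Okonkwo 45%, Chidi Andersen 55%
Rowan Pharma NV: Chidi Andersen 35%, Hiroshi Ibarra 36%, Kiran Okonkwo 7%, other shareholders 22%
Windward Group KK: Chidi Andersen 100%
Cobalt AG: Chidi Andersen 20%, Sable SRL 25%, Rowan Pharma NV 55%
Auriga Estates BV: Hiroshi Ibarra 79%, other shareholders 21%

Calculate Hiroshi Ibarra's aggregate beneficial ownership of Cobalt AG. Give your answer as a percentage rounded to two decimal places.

Hiroshi reaches Cobalt along 2 paths.
Via Sable: 79% × 25% = 19.75%.
Via Rowan: 36% × 55% = 19.8%.
Total: 19.75% + 19.8% = 39.55%.

39.55%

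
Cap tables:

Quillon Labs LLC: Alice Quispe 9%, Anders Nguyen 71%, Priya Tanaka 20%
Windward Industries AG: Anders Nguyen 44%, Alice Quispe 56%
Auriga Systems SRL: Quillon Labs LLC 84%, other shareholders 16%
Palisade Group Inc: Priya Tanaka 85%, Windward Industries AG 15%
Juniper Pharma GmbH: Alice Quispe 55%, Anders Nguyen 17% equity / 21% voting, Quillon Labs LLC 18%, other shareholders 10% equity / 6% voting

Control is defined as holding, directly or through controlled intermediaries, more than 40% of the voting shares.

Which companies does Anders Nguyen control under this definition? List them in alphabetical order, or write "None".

Anders holds 71% of Quillon, so Anders controls Quillon.
Anders holds 44% of Windward, so Anders controls Windward.
Quillon holds 84% of Auriga, so Anders controls Auriga.
No other company's threshold is met.

Auriga Systems SRL, Quillon Labs LLC, Windward Industries AG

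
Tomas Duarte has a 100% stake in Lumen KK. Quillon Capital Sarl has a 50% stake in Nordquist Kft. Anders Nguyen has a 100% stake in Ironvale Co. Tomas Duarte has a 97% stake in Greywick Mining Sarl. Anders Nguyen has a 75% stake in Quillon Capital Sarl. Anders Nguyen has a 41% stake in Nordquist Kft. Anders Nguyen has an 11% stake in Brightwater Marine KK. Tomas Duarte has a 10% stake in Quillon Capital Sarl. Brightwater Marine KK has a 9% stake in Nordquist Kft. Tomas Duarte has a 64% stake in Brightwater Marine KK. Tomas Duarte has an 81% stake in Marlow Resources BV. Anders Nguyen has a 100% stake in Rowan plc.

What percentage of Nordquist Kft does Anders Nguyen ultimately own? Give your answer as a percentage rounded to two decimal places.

79.49%

Anders reaches Nordquist along 3 paths.
Via Brightwater: 11% × 9% = 0.99%.
Via Quillon: 75% × 50% = 37.5%.
Direct stake: 41% = 41%.
Total: 0.99% + 37.5% + 41% = 79.49%.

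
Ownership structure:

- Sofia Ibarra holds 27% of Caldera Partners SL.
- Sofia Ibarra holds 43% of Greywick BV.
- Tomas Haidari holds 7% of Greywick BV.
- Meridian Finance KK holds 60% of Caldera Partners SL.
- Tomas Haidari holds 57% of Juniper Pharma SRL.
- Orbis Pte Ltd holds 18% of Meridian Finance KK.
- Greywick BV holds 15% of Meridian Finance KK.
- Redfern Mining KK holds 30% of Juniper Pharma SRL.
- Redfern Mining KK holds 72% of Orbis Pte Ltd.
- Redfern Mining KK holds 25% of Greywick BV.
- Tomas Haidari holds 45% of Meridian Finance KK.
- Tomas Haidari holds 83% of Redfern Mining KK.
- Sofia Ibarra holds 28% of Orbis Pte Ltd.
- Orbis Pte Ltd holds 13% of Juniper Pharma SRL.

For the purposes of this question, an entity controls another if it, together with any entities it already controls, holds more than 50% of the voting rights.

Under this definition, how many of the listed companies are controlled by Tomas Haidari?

5

Tomas holds 83% of Redfern, so Tomas controls Redfern.
Redfern holds 72% of Orbis, so Tomas controls Orbis.
Tomas and Orbis together hold 45% + 18% = 63% of Meridian, so Tomas controls Meridian.
Orbis and Tomas and Redfern together hold 13% + 57% + 30% = 100% of Juniper, so Tomas controls Juniper.
Meridian holds 60% of Caldera, so Tomas controls Caldera.
No other company's threshold is met.
Tomas controls 5 companies.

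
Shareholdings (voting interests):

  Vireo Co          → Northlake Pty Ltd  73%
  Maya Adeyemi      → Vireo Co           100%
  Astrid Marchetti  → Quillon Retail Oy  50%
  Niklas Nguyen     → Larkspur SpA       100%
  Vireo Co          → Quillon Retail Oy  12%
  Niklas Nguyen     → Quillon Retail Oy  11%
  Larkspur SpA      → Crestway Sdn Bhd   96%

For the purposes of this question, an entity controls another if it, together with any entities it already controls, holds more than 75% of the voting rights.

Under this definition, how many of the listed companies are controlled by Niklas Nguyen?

Niklas holds 100% of Larkspur, so Niklas controls Larkspur.
Larkspur holds 96% of Crestway, so Niklas controls Crestway.
No other company's threshold is met.
Niklas controls 2 companies.

2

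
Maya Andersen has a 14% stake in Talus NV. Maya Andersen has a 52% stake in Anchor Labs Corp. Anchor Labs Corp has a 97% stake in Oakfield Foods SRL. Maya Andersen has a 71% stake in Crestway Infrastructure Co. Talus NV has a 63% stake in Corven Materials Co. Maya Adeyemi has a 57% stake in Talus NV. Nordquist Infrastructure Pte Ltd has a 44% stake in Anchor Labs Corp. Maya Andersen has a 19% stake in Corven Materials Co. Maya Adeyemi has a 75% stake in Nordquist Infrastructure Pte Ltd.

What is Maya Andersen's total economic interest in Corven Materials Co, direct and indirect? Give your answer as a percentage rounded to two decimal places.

27.82%

Maya Andersen reaches Corven along 2 paths.
Via Talus: 14% × 63% = 8.82%.
Direct stake: 19% = 19%.
Total: 8.82% + 19% = 27.82%.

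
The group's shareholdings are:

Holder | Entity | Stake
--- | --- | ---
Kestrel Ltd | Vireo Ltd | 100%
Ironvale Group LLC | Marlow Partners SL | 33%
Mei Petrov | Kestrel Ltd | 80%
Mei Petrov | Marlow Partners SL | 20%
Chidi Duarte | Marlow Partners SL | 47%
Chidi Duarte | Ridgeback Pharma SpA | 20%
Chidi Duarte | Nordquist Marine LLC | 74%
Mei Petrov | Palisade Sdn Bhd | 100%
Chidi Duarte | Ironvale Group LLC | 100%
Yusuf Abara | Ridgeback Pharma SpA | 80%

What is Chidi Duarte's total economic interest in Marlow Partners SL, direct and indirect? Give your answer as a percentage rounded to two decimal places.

80.00%

Chidi reaches Marlow along 2 paths.
Direct stake: 47% = 47%.
Via Ironvale: 100% × 33% = 33%.
Total: 47% + 33% = 80%.
Rounded: 80.00%.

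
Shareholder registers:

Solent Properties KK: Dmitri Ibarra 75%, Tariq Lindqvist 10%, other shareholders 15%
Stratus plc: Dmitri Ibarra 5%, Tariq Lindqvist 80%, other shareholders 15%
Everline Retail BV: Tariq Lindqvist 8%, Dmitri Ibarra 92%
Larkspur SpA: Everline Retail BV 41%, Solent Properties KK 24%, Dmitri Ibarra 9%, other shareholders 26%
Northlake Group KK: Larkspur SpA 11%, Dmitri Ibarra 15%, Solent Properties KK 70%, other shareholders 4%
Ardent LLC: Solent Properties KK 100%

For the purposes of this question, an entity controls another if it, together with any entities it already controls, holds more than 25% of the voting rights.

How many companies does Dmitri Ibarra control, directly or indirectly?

Dmitri holds 75% of Solent, so Dmitri controls Solent.
Dmitri holds 92% of Everline, so Dmitri controls Everline.
Everline and Solent and Dmitri together hold 41% + 24% + 9% = 74% of Larkspur, so Dmitri controls Larkspur.
Larkspur and Dmitri and Solent together hold 11% + 15% + 70% = 96% of Northlake, so Dmitri controls Northlake.
Solent holds 100% of Ardent, so Dmitri controls Ardent.
No other company's threshold is met.
Dmitri controls 5 companies.

5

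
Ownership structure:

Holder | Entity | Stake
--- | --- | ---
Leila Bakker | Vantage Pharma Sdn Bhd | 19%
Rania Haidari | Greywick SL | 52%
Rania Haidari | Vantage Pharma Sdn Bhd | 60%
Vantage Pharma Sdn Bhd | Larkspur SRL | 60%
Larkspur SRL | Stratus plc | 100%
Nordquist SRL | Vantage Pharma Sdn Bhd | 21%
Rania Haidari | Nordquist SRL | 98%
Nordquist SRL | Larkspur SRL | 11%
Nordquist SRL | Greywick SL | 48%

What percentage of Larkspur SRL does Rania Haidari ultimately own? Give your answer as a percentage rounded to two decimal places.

59.13%

Rania reaches Larkspur along 3 paths.
Via Nordquist: 98% × 11% = 10.78%.
Via Vantage: 60% × 60% = 36%.
Via Nordquist → Vantage: 98% × 21% × 60% = 12.348%.
Total: 10.78% + 36% + 12.348% = 59.128%.
Rounded: 59.13%.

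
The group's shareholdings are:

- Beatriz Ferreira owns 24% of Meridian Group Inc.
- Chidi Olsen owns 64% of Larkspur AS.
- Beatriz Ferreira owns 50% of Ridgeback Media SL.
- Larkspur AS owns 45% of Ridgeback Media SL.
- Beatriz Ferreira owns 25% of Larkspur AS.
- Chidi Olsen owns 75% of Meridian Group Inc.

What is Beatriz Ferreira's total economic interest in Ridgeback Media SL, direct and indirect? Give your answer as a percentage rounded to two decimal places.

Beatriz reaches Ridgeback along 2 paths.
Via Larkspur: 25% × 45% = 11.25%.
Direct stake: 50% = 50%.
Total: 11.25% + 50% = 61.25%.

61.25%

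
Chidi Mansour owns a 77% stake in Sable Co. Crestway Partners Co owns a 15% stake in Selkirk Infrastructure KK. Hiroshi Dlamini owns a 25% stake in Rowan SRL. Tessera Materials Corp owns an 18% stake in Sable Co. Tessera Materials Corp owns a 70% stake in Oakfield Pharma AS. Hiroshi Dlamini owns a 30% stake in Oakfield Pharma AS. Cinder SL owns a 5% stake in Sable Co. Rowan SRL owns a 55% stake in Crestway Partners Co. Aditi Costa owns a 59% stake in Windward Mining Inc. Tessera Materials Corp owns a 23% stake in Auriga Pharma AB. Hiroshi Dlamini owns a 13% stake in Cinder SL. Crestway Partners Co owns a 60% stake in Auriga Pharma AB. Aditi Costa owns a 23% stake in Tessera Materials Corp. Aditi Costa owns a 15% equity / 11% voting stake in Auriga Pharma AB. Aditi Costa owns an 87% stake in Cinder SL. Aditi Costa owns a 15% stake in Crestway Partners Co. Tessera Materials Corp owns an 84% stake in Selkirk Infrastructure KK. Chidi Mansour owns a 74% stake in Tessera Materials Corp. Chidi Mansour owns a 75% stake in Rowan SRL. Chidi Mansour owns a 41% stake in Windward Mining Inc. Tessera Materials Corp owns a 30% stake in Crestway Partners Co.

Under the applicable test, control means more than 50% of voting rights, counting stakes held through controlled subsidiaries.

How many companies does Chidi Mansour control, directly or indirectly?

Chidi holds 74% of Tessera, so Chidi controls Tessera.
Chidi holds 75% of Rowan, so Chidi controls Rowan.
Tessera holds 70% of Oakfield, so Chidi controls Oakfield.
Rowan and Tessera together hold 55% + 30% = 85% of Crestway, so Chidi controls Crestway.
Crestway and Tessera together hold 60% + 23% = 83% of Auriga, so Chidi controls Auriga.
Tessera and Crestway together hold 84% + 15% = 99% of Selkirk, so Chidi controls Selkirk.
Chidi and Tessera together hold 77% + 18% = 95% of Sable, so Chidi controls Sable.
No other company's threshold is met.
Chidi controls 7 companies.

7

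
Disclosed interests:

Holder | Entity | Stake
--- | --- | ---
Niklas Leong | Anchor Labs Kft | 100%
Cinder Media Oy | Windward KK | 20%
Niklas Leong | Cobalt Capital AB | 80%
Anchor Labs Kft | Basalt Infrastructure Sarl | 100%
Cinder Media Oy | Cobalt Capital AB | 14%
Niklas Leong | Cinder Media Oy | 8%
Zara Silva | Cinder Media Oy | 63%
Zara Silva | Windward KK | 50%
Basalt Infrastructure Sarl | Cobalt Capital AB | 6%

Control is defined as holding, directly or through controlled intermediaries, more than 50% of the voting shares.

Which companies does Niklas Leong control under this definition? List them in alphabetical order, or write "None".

Anchor Labs Kft, Basalt Infrastructure Sarl, Cobalt Capital AB

Niklas holds 100% of Anchor, so Niklas controls Anchor.
Anchor holds 100% of Basalt, so Niklas controls Basalt.
Niklas and Basalt together hold 80% + 6% = 86% of Cobalt, so Niklas controls Cobalt.
No other company's threshold is met.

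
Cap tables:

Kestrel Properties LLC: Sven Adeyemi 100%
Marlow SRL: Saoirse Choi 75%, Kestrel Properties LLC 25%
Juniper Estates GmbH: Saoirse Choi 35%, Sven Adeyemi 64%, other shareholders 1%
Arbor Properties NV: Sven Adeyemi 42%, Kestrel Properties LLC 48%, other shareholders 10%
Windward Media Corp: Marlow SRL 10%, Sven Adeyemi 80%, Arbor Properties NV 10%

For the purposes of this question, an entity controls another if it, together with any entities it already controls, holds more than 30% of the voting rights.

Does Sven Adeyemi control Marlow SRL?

No

Sven holds 100% of Kestrel, so Sven controls Kestrel.
Sven holds 64% of Juniper, so Sven controls Juniper.
Sven and Kestrel together hold 42% + 48% = 90% of Arbor, so Sven controls Arbor.
Sven and Arbor together hold 80% + 10% = 90% of Windward, so Sven controls Windward.
In Marlow, Sven's side holds only 25%, not > 30%.
So Sven does not control Marlow.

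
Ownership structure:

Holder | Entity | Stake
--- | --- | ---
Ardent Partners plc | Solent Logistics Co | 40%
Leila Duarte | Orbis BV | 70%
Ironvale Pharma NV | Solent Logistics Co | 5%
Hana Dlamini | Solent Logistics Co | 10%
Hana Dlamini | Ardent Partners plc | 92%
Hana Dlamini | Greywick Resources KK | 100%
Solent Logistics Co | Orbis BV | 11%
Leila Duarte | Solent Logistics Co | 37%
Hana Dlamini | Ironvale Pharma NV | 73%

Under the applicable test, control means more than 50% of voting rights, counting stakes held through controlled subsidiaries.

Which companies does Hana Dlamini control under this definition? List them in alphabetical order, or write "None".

Ardent Partners plc, Greywick Resources KK, Ironvale Pharma NV, Solent Logistics Co

Hana holds 92% of Ardent, so Hana controls Ardent.
Hana holds 73% of Ironvale, so Hana controls Ironvale.
Ardent and Hana and Ironvale together hold 40% + 10% + 5% = 55% of Solent, so Hana controls Solent.
Hana holds 100% of Greywick, so Hana controls Greywick.
No other company's threshold is met.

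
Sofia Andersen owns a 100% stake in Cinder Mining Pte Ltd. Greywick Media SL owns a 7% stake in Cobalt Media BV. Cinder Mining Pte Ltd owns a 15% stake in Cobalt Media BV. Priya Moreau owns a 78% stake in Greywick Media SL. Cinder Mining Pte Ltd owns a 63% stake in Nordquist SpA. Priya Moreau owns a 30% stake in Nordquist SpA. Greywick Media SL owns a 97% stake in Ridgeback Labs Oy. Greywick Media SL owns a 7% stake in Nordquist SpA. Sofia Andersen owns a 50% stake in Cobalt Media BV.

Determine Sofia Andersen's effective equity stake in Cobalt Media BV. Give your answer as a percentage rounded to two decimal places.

65.00%

Sofia reaches Cobalt along 2 paths.
Direct stake: 50% = 50%.
Via Cinder: 100% × 15% = 15%.
Total: 50% + 15% = 65%.
Rounded: 65.00%.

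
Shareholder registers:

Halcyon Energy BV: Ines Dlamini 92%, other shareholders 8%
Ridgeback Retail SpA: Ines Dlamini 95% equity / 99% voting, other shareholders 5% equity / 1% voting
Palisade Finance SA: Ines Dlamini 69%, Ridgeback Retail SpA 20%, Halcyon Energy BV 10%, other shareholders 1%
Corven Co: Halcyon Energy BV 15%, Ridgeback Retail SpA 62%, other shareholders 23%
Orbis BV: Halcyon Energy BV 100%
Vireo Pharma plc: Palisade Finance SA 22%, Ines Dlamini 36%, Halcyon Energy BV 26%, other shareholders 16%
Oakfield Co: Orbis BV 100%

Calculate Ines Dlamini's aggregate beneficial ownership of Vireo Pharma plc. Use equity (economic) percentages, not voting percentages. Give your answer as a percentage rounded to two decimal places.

Ines reaches Vireo along 5 paths.
Via Palisade: 69% × 22% = 15.18%.
Via Ridgeback → Palisade: 95% × 20% × 22% = 4.18%.
Via Halcyon → Palisade: 92% × 10% × 22% = 2.024%.
Direct stake: 36% = 36%.
Via Halcyon: 92% × 26% = 23.92%.
Total: 15.18% + 4.18% + 2.024% + 36% + 23.92% = 81.304%.
Rounded: 81.30%.

81.30%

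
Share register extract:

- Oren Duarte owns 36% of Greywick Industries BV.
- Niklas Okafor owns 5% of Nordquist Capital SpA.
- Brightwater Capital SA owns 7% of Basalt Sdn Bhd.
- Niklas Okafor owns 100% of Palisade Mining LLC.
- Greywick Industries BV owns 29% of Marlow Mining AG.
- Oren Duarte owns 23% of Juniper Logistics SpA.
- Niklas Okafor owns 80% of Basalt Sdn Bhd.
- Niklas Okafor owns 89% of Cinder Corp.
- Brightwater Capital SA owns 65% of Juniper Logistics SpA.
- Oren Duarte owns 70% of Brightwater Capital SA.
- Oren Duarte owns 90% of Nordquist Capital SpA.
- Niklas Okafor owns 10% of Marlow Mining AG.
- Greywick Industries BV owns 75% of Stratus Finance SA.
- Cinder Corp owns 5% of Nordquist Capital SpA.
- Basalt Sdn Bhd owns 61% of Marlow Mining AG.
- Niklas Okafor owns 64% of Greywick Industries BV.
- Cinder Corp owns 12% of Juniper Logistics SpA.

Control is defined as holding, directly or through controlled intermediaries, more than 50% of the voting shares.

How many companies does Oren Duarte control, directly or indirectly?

3

Oren holds 70% of Brightwater, so Oren controls Brightwater.
Oren holds 90% of Nordquist, so Oren controls Nordquist.
Brightwater and Oren together hold 65% + 23% = 88% of Juniper, so Oren controls Juniper.
No other company's threshold is met.
Oren controls 3 companies.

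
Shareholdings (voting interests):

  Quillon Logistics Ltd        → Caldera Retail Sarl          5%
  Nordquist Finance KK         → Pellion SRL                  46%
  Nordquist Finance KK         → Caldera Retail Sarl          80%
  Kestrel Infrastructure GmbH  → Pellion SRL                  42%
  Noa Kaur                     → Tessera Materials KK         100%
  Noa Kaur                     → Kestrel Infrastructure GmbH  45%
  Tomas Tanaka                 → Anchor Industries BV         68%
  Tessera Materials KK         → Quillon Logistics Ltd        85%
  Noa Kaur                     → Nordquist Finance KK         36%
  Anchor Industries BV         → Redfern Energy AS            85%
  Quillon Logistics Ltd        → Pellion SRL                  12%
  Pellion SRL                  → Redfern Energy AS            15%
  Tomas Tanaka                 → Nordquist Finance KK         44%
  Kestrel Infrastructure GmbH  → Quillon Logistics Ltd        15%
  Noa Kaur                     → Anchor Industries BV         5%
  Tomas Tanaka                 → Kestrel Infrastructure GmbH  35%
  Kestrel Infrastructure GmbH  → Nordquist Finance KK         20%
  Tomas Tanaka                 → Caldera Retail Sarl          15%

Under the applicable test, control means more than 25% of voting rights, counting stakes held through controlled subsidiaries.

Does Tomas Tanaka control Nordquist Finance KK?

Yes

Tomas holds 35% of Kestrel, so Tomas controls Kestrel.
Kestrel and Tomas together hold 20% + 44% = 64% of Nordquist, so Tomas controls Nordquist.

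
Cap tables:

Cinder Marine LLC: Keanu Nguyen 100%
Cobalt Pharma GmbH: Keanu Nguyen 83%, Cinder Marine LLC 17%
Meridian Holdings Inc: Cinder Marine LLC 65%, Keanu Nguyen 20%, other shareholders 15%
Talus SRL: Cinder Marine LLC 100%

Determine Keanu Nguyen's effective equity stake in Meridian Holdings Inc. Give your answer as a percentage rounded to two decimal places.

85.00%

Keanu reaches Meridian along 2 paths.
Via Cinder: 100% × 65% = 65%.
Direct stake: 20% = 20%.
Total: 65% + 20% = 85%.
Rounded: 85.00%.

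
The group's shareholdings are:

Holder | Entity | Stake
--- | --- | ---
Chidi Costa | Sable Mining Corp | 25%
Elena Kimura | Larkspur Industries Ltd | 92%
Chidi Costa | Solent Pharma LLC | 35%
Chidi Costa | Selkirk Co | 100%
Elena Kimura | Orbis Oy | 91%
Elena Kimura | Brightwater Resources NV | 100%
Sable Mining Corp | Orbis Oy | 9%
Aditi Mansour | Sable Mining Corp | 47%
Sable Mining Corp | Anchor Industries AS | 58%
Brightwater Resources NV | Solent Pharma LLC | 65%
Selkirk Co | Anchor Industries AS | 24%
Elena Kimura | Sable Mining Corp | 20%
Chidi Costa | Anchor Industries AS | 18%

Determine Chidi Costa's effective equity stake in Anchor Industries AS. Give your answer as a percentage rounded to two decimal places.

56.50%

Chidi reaches Anchor along 3 paths.
Via Sable: 25% × 58% = 14.5%.
Direct stake: 18% = 18%.
Via Selkirk: 100% × 24% = 24%.
Total: 14.5% + 18% + 24% = 56.5%.
Rounded: 56.50%.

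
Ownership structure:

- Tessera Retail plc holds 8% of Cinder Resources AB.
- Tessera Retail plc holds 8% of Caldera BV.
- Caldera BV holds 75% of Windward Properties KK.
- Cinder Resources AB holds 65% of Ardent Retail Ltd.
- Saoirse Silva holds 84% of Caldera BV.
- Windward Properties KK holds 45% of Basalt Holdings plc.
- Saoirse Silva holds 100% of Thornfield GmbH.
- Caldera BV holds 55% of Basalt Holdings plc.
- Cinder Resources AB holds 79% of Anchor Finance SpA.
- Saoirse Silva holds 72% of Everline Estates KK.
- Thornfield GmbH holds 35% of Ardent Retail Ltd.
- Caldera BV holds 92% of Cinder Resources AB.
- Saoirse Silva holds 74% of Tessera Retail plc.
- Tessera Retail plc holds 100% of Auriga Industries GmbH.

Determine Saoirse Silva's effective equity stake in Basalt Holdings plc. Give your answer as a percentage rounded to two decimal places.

Saoirse reaches Basalt along 4 paths.
Via Caldera → Windward: 84% × 75% × 45% = 28.35%.
Via Tessera → Caldera → Windward: 74% × 8% × 75% × 45% = 1.998%.
Via Caldera: 84% × 55% = 46.2%.
Via Tessera → Caldera: 74% × 8% × 55% = 3.256%.
Total: 28.35% + 1.998% + 46.2% + 3.256% = 79.804%.
Rounded: 79.80%.

79.80%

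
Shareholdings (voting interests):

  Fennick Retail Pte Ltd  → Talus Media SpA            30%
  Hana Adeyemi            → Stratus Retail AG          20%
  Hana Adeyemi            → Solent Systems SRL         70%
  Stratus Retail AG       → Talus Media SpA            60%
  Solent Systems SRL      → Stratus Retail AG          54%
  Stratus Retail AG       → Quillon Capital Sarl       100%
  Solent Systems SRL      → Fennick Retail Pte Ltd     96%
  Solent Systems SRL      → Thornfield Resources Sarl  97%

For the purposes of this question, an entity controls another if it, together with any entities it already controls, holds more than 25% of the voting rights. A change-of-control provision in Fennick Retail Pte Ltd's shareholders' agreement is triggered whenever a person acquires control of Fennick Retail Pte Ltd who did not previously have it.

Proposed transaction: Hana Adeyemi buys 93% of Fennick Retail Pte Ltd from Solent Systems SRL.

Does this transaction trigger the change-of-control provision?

No

The purchase adds only to Hana's holdings (Solent's stake shrinks), so Hana is the only person who could newly come to control Fennick.
Hana holds 70% of Solent, so Hana controls Solent.
Solent holds 96% of Fennick, so Hana controls Fennick.
So Hana already controls Fennick before the transaction.
After the purchase, Hana holds 93% of Fennick directly, and Solent's stake falls to 3%.
Hana controlled Fennick already, so this is not a new person acquiring control; every other person's position is unchanged or reduced.
No new person acquires control, so the clause is not triggered.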